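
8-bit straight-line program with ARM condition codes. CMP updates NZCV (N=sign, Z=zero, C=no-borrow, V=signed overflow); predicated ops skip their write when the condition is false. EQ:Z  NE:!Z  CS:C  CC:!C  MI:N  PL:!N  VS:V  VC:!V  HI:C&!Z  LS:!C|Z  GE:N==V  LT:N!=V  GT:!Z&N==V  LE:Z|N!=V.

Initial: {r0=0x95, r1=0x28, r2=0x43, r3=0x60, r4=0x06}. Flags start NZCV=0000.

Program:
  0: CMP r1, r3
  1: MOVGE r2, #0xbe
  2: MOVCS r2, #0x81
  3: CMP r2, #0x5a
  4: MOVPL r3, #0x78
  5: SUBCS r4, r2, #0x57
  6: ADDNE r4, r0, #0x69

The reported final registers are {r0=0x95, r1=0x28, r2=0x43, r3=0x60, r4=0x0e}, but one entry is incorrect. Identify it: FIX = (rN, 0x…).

FIX = (r4, 0xfe)

[0] flags=1000 → (cmp)
[1] flags=1000 GE?F → skip
[2] flags=1000 CS?F → skip
[3] flags=1000 → (cmp)
[4] flags=1000 PL?F → skip
[5] flags=1000 CS?F → skip
[6] flags=1000 NE?T → r4=0xfe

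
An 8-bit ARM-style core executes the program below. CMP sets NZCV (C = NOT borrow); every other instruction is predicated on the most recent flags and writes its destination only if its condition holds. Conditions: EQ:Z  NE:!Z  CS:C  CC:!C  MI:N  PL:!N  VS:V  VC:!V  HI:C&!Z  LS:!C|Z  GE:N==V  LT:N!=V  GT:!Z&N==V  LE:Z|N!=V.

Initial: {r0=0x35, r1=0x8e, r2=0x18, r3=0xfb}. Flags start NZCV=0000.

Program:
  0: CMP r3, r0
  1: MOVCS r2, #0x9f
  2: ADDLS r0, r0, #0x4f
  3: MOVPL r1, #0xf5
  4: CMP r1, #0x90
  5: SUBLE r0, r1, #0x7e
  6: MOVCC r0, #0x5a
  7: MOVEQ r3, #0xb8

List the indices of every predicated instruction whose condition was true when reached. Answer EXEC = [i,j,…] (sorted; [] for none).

EXEC = [1,5,6]

0: ✓ CMP  NZCV=1010
1: ✓ MOVCS  r2←0x9f
2: · ADDLS
3: · MOVPL
4: ✓ CMP  NZCV=1000
5: ✓ SUBLE  r0←0x10
6: ✓ MOVCC  r0←0x5a
7: · MOVEQ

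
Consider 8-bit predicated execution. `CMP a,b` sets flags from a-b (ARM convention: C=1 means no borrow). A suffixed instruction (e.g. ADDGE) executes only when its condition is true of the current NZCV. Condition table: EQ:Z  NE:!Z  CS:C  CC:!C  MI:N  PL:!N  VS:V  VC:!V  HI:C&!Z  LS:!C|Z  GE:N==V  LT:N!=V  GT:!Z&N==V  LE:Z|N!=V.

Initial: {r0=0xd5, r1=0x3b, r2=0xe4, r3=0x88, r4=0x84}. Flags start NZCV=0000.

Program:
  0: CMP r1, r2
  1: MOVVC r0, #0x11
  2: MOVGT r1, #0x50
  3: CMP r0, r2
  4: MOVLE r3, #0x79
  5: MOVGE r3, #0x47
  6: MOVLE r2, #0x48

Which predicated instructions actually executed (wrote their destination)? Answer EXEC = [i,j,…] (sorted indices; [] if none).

0: ✓ CMP  NZCV=0000
1: ✓ MOVVC  r0←0x11
2: ✓ MOVGT  r1←0x50
3: ✓ CMP  NZCV=0000
4: · MOVLE
5: ✓ MOVGE  r3←0x47
6: · MOVLE

EXEC = [1,2,5]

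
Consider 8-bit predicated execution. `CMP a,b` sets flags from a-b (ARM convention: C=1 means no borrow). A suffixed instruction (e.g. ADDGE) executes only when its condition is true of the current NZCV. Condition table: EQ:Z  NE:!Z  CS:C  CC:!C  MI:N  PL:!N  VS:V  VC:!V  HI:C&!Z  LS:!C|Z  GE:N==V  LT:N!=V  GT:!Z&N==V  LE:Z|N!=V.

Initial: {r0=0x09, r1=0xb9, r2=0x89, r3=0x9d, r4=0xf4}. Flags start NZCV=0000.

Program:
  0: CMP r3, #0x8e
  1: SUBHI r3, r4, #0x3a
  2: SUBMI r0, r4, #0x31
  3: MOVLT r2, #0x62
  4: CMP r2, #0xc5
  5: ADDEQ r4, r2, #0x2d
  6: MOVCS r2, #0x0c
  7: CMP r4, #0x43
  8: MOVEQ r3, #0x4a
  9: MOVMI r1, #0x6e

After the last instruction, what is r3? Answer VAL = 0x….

VAL = 0xba

[0] flags=0010 → (cmp)
[1] flags=0010 HI?T → r3=0xba
[2] flags=0010 MI?F → skip
[3] flags=0010 LT?F → skip
[4] flags=1000 → (cmp)
[5] flags=1000 EQ?F → skip
[6] flags=1000 CS?F → skip
[7] flags=1010 → (cmp)
[8] flags=1010 EQ?F → skip
[9] flags=1010 MI?T → r1=0x6e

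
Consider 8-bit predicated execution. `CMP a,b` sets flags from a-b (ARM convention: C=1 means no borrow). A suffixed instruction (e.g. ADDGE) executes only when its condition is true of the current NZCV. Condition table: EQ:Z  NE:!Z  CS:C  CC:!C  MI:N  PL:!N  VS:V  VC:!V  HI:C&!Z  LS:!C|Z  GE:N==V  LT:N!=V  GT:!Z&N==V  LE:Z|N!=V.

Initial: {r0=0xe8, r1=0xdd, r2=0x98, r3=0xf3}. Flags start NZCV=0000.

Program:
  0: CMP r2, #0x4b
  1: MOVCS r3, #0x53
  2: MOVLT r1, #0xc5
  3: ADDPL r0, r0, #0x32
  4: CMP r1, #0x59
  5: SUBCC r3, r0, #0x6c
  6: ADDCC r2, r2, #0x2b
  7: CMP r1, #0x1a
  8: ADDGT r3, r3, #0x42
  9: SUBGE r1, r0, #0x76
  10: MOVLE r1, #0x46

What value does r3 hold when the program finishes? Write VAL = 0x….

[0] flags=0011 → (cmp)
[1] flags=0011 CS?T → r3=0x53
[2] flags=0011 LT?T → r1=0xc5
[3] flags=0011 PL?T → r0=0x1a
[4] flags=0011 → (cmp)
[5] flags=0011 CC?F → skip
[6] flags=0011 CC?F → skip
[7] flags=1010 → (cmp)
[8] flags=1010 GT?F → skip
[9] flags=1010 GE?F → skip
[10] flags=1010 LE?T → r1=0x46

VAL = 0x53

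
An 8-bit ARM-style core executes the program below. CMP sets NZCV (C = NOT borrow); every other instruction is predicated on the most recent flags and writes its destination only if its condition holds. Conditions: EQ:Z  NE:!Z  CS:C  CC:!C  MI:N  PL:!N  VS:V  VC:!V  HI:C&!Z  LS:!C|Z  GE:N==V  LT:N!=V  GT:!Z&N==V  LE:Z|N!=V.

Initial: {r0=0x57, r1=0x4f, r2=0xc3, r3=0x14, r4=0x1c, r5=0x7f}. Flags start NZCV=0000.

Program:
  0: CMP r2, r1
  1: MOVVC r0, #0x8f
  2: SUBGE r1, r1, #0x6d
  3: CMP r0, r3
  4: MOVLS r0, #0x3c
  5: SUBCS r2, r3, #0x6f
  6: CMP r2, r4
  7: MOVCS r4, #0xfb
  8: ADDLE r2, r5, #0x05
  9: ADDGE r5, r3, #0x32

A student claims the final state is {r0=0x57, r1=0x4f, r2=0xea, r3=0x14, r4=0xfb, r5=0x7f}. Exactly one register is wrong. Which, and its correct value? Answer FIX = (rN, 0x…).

0: ✓ CMP  NZCV=0011
1: · MOVVC
2: · SUBGE
3: ✓ CMP  NZCV=0010
4: · MOVLS
5: ✓ SUBCS  r2←0xa5
6: ✓ CMP  NZCV=1010
7: ✓ MOVCS  r4←0xfb
8: ✓ ADDLE  r2←0x84
9: · ADDGE

FIX = (r2, 0x84)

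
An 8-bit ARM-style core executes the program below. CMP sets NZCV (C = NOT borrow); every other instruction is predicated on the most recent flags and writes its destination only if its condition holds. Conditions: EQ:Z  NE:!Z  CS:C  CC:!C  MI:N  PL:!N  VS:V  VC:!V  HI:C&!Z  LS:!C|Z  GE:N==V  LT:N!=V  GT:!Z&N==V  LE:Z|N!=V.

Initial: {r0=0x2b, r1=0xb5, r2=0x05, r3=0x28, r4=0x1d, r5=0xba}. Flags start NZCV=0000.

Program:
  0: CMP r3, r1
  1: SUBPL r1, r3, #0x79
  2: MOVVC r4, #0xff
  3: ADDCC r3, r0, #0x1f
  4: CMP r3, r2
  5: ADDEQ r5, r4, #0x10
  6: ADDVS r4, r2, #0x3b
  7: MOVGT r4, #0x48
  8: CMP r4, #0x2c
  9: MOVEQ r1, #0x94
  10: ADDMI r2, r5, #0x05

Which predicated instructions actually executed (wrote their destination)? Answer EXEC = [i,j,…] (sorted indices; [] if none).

EXEC = [1,2,3,7]

0: ✓ CMP  NZCV=0000
1: ✓ SUBPL  r1←0xaf
2: ✓ MOVVC  r4←0xff
3: ✓ ADDCC  r3←0x4a
4: ✓ CMP  NZCV=0010
5: · ADDEQ
6: · ADDVS
7: ✓ MOVGT  r4←0x48
8: ✓ CMP  NZCV=0010
9: · MOVEQ
10: · ADDMI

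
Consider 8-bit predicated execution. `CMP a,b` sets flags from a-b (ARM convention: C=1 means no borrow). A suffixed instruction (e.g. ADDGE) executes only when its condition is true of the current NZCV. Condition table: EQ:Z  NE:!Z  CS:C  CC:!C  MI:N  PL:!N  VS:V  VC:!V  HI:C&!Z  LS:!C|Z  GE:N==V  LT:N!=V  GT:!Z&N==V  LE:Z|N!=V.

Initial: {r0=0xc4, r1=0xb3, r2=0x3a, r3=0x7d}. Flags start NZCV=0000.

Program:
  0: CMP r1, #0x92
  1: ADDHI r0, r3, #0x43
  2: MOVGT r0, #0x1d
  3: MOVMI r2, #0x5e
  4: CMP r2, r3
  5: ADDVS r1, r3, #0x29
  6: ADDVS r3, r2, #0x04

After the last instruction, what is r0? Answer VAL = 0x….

VAL = 0x1d

[0] flags=0010 → (cmp)
[1] flags=0010 HI?T → r0=0xc0
[2] flags=0010 GT?T → r0=0x1d
[3] flags=0010 MI?F → skip
[4] flags=1000 → (cmp)
[5] flags=1000 VS?F → skip
[6] flags=1000 VS?F → skip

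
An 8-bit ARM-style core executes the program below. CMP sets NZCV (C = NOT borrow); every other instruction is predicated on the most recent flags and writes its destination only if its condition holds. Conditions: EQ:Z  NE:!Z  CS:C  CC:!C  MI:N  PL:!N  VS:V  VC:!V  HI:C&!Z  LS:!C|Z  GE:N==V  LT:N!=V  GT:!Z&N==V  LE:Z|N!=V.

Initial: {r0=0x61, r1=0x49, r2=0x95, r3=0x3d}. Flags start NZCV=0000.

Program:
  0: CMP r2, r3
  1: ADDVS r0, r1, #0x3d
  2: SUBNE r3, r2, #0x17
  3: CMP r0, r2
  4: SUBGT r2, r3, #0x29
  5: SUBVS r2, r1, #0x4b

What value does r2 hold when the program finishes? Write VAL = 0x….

VAL = 0x95

[0] flags=0011 → (cmp)
[1] flags=0011 VS?T → r0=0x86
[2] flags=0011 NE?T → r3=0x7e
[3] flags=1000 → (cmp)
[4] flags=1000 GT?F → skip
[5] flags=1000 VS?F → skip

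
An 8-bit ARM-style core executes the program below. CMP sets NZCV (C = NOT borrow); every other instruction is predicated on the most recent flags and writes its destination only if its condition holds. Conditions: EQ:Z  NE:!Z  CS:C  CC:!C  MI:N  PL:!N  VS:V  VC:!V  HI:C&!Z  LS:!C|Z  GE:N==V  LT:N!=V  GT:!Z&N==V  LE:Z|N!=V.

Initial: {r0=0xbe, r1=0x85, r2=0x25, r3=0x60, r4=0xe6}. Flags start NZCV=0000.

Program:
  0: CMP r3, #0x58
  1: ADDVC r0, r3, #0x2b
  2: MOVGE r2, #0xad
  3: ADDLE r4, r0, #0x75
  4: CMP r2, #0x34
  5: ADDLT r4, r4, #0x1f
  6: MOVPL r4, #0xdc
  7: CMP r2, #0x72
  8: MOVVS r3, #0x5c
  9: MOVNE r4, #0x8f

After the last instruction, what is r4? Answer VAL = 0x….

VAL = 0x8f

0: ✓ CMP  NZCV=0010
1: ✓ ADDVC  r0←0x8b
2: ✓ MOVGE  r2←0xad
3: · ADDLE
4: ✓ CMP  NZCV=0011
5: ✓ ADDLT  r4←0x05
6: ✓ MOVPL  r4←0xdc
7: ✓ CMP  NZCV=0011
8: ✓ MOVVS  r3←0x5c
9: ✓ MOVNE  r4←0x8f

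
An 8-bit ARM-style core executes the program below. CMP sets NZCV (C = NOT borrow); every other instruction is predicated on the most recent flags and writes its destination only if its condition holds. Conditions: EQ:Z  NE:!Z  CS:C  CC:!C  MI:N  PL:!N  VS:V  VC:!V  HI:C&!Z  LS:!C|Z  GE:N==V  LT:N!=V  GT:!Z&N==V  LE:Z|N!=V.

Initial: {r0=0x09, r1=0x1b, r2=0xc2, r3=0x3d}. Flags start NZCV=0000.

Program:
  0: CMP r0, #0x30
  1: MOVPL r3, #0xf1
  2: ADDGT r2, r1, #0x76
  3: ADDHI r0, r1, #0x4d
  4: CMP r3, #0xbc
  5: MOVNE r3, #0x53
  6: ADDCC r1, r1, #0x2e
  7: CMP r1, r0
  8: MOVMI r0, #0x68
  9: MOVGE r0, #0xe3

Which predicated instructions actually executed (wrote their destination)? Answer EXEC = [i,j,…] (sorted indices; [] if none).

0: ✓ CMP  NZCV=1000
1: · MOVPL
2: · ADDGT
3: · ADDHI
4: ✓ CMP  NZCV=1001
5: ✓ MOVNE  r3←0x53
6: ✓ ADDCC  r1←0x49
7: ✓ CMP  NZCV=0010
8: · MOVMI
9: ✓ MOVGE  r0←0xe3

EXEC = [5,6,9]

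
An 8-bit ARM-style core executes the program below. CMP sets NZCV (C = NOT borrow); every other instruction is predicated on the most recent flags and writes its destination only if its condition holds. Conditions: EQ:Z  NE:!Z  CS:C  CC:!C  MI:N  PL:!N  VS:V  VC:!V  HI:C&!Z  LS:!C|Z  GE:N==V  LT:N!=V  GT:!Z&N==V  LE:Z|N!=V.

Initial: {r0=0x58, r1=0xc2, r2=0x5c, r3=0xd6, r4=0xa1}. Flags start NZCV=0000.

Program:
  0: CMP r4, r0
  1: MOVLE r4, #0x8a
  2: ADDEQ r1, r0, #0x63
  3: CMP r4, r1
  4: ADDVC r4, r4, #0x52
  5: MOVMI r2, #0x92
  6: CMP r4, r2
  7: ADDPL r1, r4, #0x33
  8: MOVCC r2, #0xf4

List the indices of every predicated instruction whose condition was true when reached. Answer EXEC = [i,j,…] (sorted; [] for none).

0: ✓ CMP  NZCV=0011
1: ✓ MOVLE  r4←0x8a
2: · ADDEQ
3: ✓ CMP  NZCV=1000
4: ✓ ADDVC  r4←0xdc
5: ✓ MOVMI  r2←0x92
6: ✓ CMP  NZCV=0010
7: ✓ ADDPL  r1←0x0f
8: · MOVCC

EXEC = [1,4,5,7]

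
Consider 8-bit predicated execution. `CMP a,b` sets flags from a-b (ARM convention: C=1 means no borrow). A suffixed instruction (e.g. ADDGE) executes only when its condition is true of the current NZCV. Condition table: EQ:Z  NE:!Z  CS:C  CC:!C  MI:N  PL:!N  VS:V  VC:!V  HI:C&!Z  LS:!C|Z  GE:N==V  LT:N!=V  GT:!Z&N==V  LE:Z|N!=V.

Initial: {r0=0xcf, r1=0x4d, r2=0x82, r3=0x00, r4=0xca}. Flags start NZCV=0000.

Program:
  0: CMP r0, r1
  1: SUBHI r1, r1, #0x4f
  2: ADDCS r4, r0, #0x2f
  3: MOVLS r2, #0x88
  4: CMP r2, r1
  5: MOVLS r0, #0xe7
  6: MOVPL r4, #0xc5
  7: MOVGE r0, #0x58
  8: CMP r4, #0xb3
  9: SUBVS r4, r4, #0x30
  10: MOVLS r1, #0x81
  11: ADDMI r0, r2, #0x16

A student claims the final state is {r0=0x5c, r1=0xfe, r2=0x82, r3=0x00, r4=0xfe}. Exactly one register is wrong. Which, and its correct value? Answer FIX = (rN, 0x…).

[0] flags=1010 → (cmp)
[1] flags=1010 HI?T → r1=0xfe
[2] flags=1010 CS?T → r4=0xfe
[3] flags=1010 LS?F → skip
[4] flags=1000 → (cmp)
[5] flags=1000 LS?T → r0=0xe7
[6] flags=1000 PL?F → skip
[7] flags=1000 GE?F → skip
[8] flags=0010 → (cmp)
[9] flags=0010 VS?F → skip
[10] flags=0010 LS?F → skip
[11] flags=0010 MI?F → skip

FIX = (r0, 0xe7)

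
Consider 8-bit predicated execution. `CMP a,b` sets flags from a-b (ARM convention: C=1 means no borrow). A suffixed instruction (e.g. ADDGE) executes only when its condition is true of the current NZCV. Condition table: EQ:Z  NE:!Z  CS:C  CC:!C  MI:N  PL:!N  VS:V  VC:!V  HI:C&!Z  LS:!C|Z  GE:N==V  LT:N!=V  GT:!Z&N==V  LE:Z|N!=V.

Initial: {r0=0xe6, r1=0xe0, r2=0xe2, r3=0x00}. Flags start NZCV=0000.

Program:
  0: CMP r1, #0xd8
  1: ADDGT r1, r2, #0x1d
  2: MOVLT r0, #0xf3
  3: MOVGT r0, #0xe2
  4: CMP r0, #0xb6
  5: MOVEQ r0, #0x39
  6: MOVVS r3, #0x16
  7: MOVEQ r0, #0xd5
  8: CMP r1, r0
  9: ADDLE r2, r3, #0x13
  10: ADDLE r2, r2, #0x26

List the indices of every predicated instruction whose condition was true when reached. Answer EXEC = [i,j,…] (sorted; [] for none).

EXEC = [1,3]

[0] flags=0010 → (cmp)
[1] flags=0010 GT?T → r1=0xff
[2] flags=0010 LT?F → skip
[3] flags=0010 GT?T → r0=0xe2
[4] flags=0010 → (cmp)
[5] flags=0010 EQ?F → skip
[6] flags=0010 VS?F → skip
[7] flags=0010 EQ?F → skip
[8] flags=0010 → (cmp)
[9] flags=0010 LE?F → skip
[10] flags=0010 LE?F → skip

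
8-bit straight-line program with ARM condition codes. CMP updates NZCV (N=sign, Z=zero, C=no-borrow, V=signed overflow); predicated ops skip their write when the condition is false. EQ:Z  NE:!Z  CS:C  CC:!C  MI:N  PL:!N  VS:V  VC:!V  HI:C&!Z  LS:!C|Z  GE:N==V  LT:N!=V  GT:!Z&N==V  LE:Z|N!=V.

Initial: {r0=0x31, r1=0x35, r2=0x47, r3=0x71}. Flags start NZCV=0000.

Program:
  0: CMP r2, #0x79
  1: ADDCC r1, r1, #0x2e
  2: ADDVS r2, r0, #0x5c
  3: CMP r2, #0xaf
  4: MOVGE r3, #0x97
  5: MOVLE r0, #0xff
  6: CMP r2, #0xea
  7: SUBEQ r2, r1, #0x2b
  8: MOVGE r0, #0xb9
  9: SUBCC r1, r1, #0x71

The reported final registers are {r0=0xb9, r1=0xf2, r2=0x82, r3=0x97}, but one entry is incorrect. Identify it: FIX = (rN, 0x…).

FIX = (r2, 0x47)

[0] flags=1000 → (cmp)
[1] flags=1000 CC?T → r1=0x63
[2] flags=1000 VS?F → skip
[3] flags=1001 → (cmp)
[4] flags=1001 GE?T → r3=0x97
[5] flags=1001 LE?F → skip
[6] flags=0000 → (cmp)
[7] flags=0000 EQ?F → skip
[8] flags=0000 GE?T → r0=0xb9
[9] flags=0000 CC?T → r1=0xf2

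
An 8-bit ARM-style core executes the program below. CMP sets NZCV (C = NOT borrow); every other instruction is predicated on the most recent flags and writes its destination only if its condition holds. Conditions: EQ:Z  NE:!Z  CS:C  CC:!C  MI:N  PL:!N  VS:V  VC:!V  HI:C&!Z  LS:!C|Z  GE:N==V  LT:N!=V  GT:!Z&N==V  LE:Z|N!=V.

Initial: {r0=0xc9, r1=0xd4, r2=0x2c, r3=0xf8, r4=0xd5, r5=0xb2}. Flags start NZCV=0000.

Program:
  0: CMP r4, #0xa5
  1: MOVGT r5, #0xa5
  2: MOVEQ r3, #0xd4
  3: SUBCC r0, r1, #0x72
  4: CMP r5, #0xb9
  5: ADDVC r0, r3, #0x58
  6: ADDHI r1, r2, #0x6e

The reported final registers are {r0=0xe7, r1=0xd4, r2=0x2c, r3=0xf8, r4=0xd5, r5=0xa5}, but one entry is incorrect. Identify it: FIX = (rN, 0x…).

FIX = (r0, 0x50)

0: ✓ CMP  NZCV=0010
1: ✓ MOVGT  r5←0xa5
2: · MOVEQ
3: · SUBCC
4: ✓ CMP  NZCV=1000
5: ✓ ADDVC  r0←0x50
6: · ADDHI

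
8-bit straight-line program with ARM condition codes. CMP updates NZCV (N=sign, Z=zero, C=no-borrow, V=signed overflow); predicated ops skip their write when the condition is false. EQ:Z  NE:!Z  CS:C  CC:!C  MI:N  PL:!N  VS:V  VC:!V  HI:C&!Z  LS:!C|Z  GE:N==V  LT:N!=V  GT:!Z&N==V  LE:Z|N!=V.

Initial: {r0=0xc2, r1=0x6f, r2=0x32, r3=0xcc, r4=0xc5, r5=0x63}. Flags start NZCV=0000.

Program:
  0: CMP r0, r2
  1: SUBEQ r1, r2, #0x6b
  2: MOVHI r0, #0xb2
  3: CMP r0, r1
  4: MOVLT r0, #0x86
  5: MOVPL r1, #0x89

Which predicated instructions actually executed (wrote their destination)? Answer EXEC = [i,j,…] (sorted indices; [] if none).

EXEC = [2,4,5]

0: ✓ CMP  NZCV=1010
1: · SUBEQ
2: ✓ MOVHI  r0←0xb2
3: ✓ CMP  NZCV=0011
4: ✓ MOVLT  r0←0x86
5: ✓ MOVPL  r1←0x89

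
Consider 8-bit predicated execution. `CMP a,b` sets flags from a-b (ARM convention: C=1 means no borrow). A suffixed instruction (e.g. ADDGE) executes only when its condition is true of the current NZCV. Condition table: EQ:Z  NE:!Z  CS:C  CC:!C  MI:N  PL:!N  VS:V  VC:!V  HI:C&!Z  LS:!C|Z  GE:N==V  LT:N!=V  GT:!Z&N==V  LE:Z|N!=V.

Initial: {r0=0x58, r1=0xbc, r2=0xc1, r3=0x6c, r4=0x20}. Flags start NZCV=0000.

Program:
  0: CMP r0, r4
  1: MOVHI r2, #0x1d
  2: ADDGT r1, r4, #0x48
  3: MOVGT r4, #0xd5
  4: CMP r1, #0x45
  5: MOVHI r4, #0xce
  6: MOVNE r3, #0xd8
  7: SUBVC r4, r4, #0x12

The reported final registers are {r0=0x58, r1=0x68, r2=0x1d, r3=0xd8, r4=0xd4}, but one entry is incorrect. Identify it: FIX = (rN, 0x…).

FIX = (r4, 0xbc)

0: ✓ CMP  NZCV=0010
1: ✓ MOVHI  r2←0x1d
2: ✓ ADDGT  r1←0x68
3: ✓ MOVGT  r4←0xd5
4: ✓ CMP  NZCV=0010
5: ✓ MOVHI  r4←0xce
6: ✓ MOVNE  r3←0xd8
7: ✓ SUBVC  r4←0xbc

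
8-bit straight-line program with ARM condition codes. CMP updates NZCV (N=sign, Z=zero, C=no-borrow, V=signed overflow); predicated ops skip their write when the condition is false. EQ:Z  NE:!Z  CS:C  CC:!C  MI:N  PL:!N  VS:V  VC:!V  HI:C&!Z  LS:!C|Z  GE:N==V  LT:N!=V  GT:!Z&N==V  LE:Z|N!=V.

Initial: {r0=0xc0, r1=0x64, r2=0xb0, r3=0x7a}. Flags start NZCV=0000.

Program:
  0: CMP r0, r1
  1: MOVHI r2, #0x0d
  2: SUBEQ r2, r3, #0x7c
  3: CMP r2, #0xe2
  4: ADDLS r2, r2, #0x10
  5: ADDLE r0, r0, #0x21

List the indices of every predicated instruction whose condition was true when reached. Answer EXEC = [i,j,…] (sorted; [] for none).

EXEC = [1,4]

0: ✓ CMP  NZCV=0011
1: ✓ MOVHI  r2←0x0d
2: · SUBEQ
3: ✓ CMP  NZCV=0000
4: ✓ ADDLS  r2←0x1d
5: · ADDLE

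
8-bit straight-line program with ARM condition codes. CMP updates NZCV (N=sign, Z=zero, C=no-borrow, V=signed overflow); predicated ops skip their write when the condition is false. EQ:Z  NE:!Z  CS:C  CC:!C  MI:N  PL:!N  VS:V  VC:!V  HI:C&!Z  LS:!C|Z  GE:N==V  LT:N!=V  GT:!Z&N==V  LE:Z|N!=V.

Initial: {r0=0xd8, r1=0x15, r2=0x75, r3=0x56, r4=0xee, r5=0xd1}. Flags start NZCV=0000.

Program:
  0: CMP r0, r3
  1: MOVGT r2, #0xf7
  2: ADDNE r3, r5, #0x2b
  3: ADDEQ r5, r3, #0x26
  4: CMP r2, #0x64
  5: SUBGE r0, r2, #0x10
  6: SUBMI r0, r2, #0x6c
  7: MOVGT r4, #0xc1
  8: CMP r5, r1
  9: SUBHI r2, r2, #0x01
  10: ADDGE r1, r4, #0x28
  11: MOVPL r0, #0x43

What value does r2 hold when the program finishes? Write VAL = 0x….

0: ✓ CMP  NZCV=1010
1: · MOVGT
2: ✓ ADDNE  r3←0xfc
3: · ADDEQ
4: ✓ CMP  NZCV=0010
5: ✓ SUBGE  r0←0x65
6: · SUBMI
7: ✓ MOVGT  r4←0xc1
8: ✓ CMP  NZCV=1010
9: ✓ SUBHI  r2←0x74
10: · ADDGE
11: · MOVPL

VAL = 0x74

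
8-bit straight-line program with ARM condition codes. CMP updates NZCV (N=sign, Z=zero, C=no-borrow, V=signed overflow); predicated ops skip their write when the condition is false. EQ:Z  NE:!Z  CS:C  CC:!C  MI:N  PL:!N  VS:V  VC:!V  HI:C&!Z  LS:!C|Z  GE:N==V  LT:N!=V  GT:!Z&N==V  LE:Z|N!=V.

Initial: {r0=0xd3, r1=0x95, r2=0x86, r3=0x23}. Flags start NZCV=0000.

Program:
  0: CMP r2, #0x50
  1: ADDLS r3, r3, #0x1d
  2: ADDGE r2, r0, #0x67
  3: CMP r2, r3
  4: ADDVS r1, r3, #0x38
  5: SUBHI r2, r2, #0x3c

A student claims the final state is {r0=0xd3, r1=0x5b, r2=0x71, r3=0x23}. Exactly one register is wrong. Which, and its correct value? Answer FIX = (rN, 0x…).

[0] flags=0011 → (cmp)
[1] flags=0011 LS?F → skip
[2] flags=0011 GE?F → skip
[3] flags=0011 → (cmp)
[4] flags=0011 VS?T → r1=0x5b
[5] flags=0011 HI?T → r2=0x4a

FIX = (r2, 0x4a)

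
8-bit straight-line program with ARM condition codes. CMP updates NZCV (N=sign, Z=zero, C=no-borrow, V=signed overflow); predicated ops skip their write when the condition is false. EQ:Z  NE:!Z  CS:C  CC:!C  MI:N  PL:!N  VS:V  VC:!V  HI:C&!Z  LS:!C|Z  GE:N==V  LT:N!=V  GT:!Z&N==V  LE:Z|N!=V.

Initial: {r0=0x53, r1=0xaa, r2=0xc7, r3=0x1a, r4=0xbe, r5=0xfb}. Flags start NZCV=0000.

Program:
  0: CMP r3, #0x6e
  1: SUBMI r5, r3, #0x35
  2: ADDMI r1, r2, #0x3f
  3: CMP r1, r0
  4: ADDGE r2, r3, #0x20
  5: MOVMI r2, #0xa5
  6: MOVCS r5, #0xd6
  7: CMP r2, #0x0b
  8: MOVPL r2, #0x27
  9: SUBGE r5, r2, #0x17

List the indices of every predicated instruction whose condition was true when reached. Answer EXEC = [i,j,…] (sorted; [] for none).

EXEC = [1,2,5]

[0] flags=1000 → (cmp)
[1] flags=1000 MI?T → r5=0xe5
[2] flags=1000 MI?T → r1=0x06
[3] flags=1000 → (cmp)
[4] flags=1000 GE?F → skip
[5] flags=1000 MI?T → r2=0xa5
[6] flags=1000 CS?F → skip
[7] flags=1010 → (cmp)
[8] flags=1010 PL?F → skip
[9] flags=1010 GE?F → skip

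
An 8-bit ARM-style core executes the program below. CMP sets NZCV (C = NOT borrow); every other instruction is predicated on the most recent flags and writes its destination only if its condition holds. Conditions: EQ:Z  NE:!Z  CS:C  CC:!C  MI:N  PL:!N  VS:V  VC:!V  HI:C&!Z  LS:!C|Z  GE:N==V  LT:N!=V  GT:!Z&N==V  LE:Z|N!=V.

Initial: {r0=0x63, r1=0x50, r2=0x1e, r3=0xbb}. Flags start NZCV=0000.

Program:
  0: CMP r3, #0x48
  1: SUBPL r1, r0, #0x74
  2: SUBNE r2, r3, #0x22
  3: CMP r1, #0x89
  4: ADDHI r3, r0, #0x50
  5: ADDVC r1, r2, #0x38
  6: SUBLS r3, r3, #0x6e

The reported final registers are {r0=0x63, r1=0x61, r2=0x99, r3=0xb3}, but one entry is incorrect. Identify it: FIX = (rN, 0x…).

FIX = (r1, 0xd1)

[0] flags=0011 → (cmp)
[1] flags=0011 PL?T → r1=0xef
[2] flags=0011 NE?T → r2=0x99
[3] flags=0010 → (cmp)
[4] flags=0010 HI?T → r3=0xb3
[5] flags=0010 VC?T → r1=0xd1
[6] flags=0010 LS?F → skip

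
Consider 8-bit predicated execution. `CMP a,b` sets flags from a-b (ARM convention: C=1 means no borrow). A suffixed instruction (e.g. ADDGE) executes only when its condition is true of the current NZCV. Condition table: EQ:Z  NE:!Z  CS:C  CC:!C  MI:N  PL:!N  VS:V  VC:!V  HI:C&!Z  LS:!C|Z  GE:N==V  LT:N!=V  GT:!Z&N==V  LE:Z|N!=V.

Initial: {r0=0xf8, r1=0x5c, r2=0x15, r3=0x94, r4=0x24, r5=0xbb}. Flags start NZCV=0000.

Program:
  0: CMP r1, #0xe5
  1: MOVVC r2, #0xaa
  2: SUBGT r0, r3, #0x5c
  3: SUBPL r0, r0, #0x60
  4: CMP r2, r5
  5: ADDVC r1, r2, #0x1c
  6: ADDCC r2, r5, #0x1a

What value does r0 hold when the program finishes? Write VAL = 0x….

[0] flags=0000 → (cmp)
[1] flags=0000 VC?T → r2=0xaa
[2] flags=0000 GT?T → r0=0x38
[3] flags=0000 PL?T → r0=0xd8
[4] flags=1000 → (cmp)
[5] flags=1000 VC?T → r1=0xc6
[6] flags=1000 CC?T → r2=0xd5

VAL = 0xd8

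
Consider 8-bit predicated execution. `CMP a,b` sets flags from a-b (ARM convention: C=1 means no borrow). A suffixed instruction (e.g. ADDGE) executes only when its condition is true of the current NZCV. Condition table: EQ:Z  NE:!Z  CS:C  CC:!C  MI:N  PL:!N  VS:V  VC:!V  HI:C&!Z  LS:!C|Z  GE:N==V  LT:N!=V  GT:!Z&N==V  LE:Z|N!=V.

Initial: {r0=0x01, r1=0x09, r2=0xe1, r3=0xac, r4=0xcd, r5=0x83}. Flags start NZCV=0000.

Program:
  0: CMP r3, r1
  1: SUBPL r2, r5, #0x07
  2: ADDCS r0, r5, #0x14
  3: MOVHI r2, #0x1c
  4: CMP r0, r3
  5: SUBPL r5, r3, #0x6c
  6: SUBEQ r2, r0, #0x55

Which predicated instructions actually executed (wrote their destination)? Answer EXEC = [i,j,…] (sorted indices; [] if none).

EXEC = [2,3]

[0] flags=1010 → (cmp)
[1] flags=1010 PL?F → skip
[2] flags=1010 CS?T → r0=0x97
[3] flags=1010 HI?T → r2=0x1c
[4] flags=1000 → (cmp)
[5] flags=1000 PL?F → skip
[6] flags=1000 EQ?F → skip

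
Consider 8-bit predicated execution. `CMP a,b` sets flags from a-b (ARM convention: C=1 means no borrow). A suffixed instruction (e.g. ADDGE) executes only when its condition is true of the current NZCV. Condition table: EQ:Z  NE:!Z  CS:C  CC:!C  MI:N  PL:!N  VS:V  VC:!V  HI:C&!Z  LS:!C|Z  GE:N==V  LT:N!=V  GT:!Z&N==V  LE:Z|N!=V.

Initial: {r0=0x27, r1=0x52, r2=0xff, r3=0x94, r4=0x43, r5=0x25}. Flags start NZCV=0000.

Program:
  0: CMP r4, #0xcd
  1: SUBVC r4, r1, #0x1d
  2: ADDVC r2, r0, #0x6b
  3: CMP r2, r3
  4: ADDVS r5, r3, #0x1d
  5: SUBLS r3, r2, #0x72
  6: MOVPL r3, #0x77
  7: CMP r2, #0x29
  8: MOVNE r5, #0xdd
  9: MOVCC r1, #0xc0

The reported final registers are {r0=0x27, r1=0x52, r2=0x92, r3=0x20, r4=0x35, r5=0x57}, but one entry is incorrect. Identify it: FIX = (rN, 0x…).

FIX = (r5, 0xdd)

0: ✓ CMP  NZCV=0000
1: ✓ SUBVC  r4←0x35
2: ✓ ADDVC  r2←0x92
3: ✓ CMP  NZCV=1000
4: · ADDVS
5: ✓ SUBLS  r3←0x20
6: · MOVPL
7: ✓ CMP  NZCV=0011
8: ✓ MOVNE  r5←0xdd
9: · MOVCC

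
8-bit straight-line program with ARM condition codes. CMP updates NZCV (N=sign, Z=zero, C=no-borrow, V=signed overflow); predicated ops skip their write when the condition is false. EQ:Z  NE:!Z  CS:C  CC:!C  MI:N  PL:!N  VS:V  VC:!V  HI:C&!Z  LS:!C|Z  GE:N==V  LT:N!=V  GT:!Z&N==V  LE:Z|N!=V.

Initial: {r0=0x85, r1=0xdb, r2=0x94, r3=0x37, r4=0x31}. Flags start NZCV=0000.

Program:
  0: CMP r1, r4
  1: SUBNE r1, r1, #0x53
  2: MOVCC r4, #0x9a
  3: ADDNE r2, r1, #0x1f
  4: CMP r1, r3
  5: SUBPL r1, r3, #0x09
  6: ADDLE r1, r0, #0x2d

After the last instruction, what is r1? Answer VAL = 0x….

0: ✓ CMP  NZCV=1010
1: ✓ SUBNE  r1←0x88
2: · MOVCC
3: ✓ ADDNE  r2←0xa7
4: ✓ CMP  NZCV=0011
5: ✓ SUBPL  r1←0x2e
6: ✓ ADDLE  r1←0xb2

VAL = 0xb2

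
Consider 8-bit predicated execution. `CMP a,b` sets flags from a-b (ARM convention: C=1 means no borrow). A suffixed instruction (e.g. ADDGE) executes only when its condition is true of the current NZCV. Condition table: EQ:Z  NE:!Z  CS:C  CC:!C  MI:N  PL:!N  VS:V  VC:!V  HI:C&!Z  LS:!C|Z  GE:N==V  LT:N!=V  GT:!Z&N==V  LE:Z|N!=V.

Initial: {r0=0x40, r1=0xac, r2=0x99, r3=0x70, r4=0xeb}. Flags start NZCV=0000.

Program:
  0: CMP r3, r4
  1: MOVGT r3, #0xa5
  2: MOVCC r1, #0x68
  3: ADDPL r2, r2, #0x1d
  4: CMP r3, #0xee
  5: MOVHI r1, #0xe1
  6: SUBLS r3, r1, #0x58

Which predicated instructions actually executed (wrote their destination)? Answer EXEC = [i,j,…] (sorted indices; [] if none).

EXEC = [1,2,6]

[0] flags=1001 → (cmp)
[1] flags=1001 GT?T → r3=0xa5
[2] flags=1001 CC?T → r1=0x68
[3] flags=1001 PL?F → skip
[4] flags=1000 → (cmp)
[5] flags=1000 HI?F → skip
[6] flags=1000 LS?T → r3=0x10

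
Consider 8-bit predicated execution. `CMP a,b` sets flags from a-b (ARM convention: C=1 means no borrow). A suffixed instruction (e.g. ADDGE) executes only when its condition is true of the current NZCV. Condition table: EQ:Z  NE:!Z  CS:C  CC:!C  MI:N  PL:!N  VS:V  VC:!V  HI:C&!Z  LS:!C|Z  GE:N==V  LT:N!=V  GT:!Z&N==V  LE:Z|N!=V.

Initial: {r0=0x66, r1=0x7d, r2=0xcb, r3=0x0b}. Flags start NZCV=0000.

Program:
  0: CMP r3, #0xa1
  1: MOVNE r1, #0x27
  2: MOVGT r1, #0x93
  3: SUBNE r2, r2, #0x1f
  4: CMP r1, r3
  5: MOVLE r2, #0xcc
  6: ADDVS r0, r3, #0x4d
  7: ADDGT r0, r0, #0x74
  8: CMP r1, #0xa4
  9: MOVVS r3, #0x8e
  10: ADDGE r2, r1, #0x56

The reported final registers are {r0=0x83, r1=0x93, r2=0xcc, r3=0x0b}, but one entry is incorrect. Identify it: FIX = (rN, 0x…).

FIX = (r0, 0x66)

[0] flags=0000 → (cmp)
[1] flags=0000 NE?T → r1=0x27
[2] flags=0000 GT?T → r1=0x93
[3] flags=0000 NE?T → r2=0xac
[4] flags=1010 → (cmp)
[5] flags=1010 LE?T → r2=0xcc
[6] flags=1010 VS?F → skip
[7] flags=1010 GT?F → skip
[8] flags=1000 → (cmp)
[9] flags=1000 VS?F → skip
[10] flags=1000 GE?F → skip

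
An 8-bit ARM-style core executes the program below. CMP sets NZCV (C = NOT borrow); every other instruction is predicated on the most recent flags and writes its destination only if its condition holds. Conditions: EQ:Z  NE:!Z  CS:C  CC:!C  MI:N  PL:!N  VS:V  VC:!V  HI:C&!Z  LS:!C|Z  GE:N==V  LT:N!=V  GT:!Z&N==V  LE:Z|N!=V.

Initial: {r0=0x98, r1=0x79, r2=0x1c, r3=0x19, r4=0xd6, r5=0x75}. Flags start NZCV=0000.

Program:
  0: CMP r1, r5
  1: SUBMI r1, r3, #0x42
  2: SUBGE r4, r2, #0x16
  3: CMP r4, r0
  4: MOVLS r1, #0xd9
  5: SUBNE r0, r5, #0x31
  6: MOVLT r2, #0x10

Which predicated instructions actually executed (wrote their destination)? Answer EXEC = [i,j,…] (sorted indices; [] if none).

EXEC = [2,4,5]

[0] flags=0010 → (cmp)
[1] flags=0010 MI?F → skip
[2] flags=0010 GE?T → r4=0x06
[3] flags=0000 → (cmp)
[4] flags=0000 LS?T → r1=0xd9
[5] flags=0000 NE?T → r0=0x44
[6] flags=0000 LT?F → skip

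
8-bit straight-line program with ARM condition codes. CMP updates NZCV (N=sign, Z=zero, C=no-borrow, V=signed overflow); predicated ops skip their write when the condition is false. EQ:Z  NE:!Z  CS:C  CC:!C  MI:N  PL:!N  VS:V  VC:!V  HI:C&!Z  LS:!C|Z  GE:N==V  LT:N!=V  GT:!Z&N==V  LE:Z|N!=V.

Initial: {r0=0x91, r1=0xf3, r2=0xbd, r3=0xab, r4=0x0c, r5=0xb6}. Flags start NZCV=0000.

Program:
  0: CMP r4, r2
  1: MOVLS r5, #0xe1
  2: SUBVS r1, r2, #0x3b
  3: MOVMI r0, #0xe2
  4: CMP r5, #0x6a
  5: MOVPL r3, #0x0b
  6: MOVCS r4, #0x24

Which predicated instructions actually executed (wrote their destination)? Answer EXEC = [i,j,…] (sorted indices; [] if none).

EXEC = [1,5,6]

[0] flags=0000 → (cmp)
[1] flags=0000 LS?T → r5=0xe1
[2] flags=0000 VS?F → skip
[3] flags=0000 MI?F → skip
[4] flags=0011 → (cmp)
[5] flags=0011 PL?T → r3=0x0b
[6] flags=0011 CS?T → r4=0x24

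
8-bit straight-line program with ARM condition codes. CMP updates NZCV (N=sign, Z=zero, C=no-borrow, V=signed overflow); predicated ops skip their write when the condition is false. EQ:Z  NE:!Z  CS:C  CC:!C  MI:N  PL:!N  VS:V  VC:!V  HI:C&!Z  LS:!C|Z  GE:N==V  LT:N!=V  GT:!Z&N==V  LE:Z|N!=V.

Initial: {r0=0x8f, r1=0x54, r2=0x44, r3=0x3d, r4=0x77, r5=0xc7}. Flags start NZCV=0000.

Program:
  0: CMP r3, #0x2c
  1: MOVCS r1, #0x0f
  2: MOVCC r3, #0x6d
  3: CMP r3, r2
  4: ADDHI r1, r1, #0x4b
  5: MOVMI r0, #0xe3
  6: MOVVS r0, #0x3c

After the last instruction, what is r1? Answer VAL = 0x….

0: ✓ CMP  NZCV=0010
1: ✓ MOVCS  r1←0x0f
2: · MOVCC
3: ✓ CMP  NZCV=1000
4: · ADDHI
5: ✓ MOVMI  r0←0xe3
6: · MOVVS

VAL = 0x0f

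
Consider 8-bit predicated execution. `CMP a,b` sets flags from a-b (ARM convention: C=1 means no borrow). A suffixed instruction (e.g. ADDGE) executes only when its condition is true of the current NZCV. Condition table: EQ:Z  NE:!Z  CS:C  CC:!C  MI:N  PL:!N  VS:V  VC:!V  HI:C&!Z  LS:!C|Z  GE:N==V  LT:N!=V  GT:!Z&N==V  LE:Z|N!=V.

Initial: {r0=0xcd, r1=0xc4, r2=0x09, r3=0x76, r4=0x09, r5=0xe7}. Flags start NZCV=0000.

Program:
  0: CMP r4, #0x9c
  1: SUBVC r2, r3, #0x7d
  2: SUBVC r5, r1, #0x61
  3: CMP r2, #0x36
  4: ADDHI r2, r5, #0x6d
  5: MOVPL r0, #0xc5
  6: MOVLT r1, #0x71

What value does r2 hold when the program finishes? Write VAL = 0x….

[0] flags=0000 → (cmp)
[1] flags=0000 VC?T → r2=0xf9
[2] flags=0000 VC?T → r5=0x63
[3] flags=1010 → (cmp)
[4] flags=1010 HI?T → r2=0xd0
[5] flags=1010 PL?F → skip
[6] flags=1010 LT?T → r1=0x71

VAL = 0xd0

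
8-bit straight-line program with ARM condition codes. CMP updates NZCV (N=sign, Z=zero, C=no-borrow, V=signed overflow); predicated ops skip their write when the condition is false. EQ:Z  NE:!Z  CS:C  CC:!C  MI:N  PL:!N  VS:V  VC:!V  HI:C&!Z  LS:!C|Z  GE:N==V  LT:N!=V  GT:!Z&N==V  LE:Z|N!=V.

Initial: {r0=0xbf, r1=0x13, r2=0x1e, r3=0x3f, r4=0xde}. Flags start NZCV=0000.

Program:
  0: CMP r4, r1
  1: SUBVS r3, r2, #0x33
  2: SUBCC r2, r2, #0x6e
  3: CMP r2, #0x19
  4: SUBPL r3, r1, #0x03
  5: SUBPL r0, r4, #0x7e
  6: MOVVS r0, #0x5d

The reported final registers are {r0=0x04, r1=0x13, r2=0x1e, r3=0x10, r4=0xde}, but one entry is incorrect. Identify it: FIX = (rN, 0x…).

FIX = (r0, 0x60)

[0] flags=1010 → (cmp)
[1] flags=1010 VS?F → skip
[2] flags=1010 CC?F → skip
[3] flags=0010 → (cmp)
[4] flags=0010 PL?T → r3=0x10
[5] flags=0010 PL?T → r0=0x60
[6] flags=0010 VS?F → skip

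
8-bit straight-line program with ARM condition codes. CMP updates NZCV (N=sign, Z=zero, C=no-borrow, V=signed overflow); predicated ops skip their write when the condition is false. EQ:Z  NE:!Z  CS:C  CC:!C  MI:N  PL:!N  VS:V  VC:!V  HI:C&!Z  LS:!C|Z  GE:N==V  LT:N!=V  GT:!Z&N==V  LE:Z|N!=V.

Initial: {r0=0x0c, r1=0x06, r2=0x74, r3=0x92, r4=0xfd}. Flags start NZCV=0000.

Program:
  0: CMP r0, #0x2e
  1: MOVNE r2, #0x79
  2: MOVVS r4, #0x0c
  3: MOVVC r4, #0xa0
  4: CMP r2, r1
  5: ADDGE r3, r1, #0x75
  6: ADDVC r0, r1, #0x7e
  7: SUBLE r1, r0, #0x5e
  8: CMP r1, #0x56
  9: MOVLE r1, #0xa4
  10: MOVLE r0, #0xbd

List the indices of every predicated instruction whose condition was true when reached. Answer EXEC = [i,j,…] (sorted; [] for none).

EXEC = [1,3,5,6,9,10]

0: ✓ CMP  NZCV=1000
1: ✓ MOVNE  r2←0x79
2: · MOVVS
3: ✓ MOVVC  r4←0xa0
4: ✓ CMP  NZCV=0010
5: ✓ ADDGE  r3←0x7b
6: ✓ ADDVC  r0←0x84
7: · SUBLE
8: ✓ CMP  NZCV=1000
9: ✓ MOVLE  r1←0xa4
10: ✓ MOVLE  r0←0xbd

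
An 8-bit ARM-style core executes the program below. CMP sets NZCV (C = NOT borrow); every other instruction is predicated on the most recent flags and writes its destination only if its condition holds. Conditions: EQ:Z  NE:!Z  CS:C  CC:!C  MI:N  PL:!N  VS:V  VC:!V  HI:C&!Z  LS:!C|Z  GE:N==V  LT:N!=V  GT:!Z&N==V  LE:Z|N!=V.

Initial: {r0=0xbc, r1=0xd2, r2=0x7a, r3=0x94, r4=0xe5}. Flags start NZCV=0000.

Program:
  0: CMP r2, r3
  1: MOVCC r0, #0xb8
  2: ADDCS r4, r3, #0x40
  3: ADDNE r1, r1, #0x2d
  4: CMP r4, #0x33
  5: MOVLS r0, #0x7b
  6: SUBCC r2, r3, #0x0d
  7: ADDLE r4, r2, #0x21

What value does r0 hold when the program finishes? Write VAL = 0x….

[0] flags=1001 → (cmp)
[1] flags=1001 CC?T → r0=0xb8
[2] flags=1001 CS?F → skip
[3] flags=1001 NE?T → r1=0xff
[4] flags=1010 → (cmp)
[5] flags=1010 LS?F → skip
[6] flags=1010 CC?F → skip
[7] flags=1010 LE?T → r4=0x9b

VAL = 0xb8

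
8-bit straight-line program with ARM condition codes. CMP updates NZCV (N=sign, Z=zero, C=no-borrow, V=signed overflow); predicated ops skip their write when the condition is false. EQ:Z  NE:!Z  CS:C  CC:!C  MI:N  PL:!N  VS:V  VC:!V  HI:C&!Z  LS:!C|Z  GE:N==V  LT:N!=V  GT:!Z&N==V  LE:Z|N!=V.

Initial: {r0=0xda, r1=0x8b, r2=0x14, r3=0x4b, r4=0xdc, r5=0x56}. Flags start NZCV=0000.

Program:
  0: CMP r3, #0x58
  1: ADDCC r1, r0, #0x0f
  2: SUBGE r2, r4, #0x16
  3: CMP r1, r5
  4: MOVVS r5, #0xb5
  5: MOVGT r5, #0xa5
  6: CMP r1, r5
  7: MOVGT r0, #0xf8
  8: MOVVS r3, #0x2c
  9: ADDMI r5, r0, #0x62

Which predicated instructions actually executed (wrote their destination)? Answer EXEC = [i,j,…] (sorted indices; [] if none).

0: ✓ CMP  NZCV=1000
1: ✓ ADDCC  r1←0xe9
2: · SUBGE
3: ✓ CMP  NZCV=1010
4: · MOVVS
5: · MOVGT
6: ✓ CMP  NZCV=1010
7: · MOVGT
8: · MOVVS
9: ✓ ADDMI  r5←0x3c

EXEC = [1,9]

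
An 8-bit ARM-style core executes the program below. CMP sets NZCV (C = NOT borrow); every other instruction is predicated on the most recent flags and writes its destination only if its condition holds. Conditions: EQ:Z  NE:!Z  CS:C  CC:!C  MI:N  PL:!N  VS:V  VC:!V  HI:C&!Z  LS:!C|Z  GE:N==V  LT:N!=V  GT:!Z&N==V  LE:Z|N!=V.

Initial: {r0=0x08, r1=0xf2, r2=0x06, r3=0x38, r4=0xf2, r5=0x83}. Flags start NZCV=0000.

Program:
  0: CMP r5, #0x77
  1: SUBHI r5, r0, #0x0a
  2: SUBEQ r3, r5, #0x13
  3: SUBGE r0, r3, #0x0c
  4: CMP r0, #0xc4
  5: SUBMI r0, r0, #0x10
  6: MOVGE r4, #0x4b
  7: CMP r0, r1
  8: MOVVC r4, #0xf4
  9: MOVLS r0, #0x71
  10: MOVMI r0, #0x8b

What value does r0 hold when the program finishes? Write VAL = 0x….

0: ✓ CMP  NZCV=0011
1: ✓ SUBHI  r5←0xfe
2: · SUBEQ
3: · SUBGE
4: ✓ CMP  NZCV=0000
5: · SUBMI
6: ✓ MOVGE  r4←0x4b
7: ✓ CMP  NZCV=0000
8: ✓ MOVVC  r4←0xf4
9: ✓ MOVLS  r0←0x71
10: · MOVMI

VAL = 0x71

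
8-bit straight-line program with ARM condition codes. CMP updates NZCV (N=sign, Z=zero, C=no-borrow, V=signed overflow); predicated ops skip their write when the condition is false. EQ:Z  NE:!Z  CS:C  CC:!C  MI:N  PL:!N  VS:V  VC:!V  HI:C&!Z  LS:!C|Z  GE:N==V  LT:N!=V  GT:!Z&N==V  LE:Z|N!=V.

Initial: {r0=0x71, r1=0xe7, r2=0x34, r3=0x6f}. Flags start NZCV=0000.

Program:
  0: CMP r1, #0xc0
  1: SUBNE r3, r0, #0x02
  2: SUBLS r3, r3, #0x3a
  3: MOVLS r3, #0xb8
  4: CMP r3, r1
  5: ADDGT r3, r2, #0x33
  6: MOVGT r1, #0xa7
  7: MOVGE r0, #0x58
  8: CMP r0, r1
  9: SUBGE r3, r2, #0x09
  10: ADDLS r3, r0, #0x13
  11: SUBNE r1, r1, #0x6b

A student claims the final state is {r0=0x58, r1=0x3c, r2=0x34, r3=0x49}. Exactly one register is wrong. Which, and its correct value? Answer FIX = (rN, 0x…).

0: ✓ CMP  NZCV=0010
1: ✓ SUBNE  r3←0x6f
2: · SUBLS
3: · MOVLS
4: ✓ CMP  NZCV=1001
5: ✓ ADDGT  r3←0x67
6: ✓ MOVGT  r1←0xa7
7: ✓ MOVGE  r0←0x58
8: ✓ CMP  NZCV=1001
9: ✓ SUBGE  r3←0x2b
10: ✓ ADDLS  r3←0x6b
11: ✓ SUBNE  r1←0x3c

FIX = (r3, 0x6b)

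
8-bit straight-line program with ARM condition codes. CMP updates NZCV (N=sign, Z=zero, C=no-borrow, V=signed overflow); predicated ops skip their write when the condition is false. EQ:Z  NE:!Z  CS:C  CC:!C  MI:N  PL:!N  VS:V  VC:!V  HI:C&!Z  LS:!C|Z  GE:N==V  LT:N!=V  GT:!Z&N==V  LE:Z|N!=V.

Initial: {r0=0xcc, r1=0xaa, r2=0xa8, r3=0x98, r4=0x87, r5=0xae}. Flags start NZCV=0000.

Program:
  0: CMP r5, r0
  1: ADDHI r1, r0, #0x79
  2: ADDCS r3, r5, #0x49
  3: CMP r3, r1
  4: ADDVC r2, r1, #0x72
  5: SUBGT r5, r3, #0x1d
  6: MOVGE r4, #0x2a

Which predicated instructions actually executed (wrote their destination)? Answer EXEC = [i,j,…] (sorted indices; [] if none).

[0] flags=1000 → (cmp)
[1] flags=1000 HI?F → skip
[2] flags=1000 CS?F → skip
[3] flags=1000 → (cmp)
[4] flags=1000 VC?T → r2=0x1c
[5] flags=1000 GT?F → skip
[6] flags=1000 GE?F → skip

EXEC = [4]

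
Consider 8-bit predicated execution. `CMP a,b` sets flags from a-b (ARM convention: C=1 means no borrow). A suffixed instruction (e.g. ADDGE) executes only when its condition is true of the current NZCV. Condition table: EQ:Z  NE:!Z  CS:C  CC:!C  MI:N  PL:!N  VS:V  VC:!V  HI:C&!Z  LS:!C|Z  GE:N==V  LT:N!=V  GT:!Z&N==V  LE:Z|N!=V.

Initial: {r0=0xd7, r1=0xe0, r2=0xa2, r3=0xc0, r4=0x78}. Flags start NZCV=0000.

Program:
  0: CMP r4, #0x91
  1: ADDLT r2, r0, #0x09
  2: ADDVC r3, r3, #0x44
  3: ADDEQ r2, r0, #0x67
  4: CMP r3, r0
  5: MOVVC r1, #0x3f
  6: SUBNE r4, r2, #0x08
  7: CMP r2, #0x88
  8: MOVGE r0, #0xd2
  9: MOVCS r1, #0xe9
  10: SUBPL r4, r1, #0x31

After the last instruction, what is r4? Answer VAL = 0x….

0: ✓ CMP  NZCV=1001
1: · ADDLT
2: · ADDVC
3: · ADDEQ
4: ✓ CMP  NZCV=1000
5: ✓ MOVVC  r1←0x3f
6: ✓ SUBNE  r4←0x9a
7: ✓ CMP  NZCV=0010
8: ✓ MOVGE  r0←0xd2
9: ✓ MOVCS  r1←0xe9
10: ✓ SUBPL  r4←0xb8

VAL = 0xb8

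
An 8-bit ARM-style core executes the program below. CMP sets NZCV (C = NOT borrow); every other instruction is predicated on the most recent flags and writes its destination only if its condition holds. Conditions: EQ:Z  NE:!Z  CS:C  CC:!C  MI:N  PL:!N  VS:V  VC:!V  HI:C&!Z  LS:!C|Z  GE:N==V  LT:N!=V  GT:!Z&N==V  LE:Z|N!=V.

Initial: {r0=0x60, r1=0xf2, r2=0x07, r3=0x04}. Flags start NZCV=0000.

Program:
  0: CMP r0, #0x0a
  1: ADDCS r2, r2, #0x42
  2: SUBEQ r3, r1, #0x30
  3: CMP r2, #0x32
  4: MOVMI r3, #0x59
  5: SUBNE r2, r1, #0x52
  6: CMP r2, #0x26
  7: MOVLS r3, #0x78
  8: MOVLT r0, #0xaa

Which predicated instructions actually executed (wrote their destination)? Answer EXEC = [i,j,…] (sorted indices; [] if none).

EXEC = [1,5,8]

0: ✓ CMP  NZCV=0010
1: ✓ ADDCS  r2←0x49
2: · SUBEQ
3: ✓ CMP  NZCV=0010
4: · MOVMI
5: ✓ SUBNE  r2←0xa0
6: ✓ CMP  NZCV=0011
7: · MOVLS
8: ✓ MOVLT  r0←0xaa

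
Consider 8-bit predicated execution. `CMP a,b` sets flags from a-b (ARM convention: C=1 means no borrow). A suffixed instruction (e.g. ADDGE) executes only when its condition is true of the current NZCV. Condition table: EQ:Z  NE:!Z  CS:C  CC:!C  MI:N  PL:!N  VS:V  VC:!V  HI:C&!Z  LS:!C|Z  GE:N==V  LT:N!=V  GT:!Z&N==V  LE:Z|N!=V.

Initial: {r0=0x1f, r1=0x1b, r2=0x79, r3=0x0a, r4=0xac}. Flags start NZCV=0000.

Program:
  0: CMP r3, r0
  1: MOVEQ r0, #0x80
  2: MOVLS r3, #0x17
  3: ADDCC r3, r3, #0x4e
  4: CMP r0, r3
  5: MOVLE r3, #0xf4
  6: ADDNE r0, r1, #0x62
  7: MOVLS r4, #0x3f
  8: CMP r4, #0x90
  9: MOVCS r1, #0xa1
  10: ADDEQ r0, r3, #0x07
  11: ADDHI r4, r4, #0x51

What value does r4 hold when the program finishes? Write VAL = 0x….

VAL = 0x3f

0: ✓ CMP  NZCV=1000
1: · MOVEQ
2: ✓ MOVLS  r3←0x17
3: ✓ ADDCC  r3←0x65
4: ✓ CMP  NZCV=1000
5: ✓ MOVLE  r3←0xf4
6: ✓ ADDNE  r0←0x7d
7: ✓ MOVLS  r4←0x3f
8: ✓ CMP  NZCV=1001
9: · MOVCS
10: · ADDEQ
11: · ADDHI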